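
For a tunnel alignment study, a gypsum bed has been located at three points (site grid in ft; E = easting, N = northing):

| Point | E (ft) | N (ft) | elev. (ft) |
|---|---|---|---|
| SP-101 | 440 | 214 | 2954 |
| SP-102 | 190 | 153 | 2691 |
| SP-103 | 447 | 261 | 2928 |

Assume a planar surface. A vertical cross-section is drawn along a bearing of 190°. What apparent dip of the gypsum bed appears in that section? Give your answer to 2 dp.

Two edge vectors: SP-101→SP-102 = (-250, -61, -263), SP-101→SP-103 = (7, 47, -26).
Normal n = (SP-101→SP-102) × (SP-101→SP-103) = (13947, -8341, -11323).
So ∂z/∂E = −n_x/n_z = 1.23174 and ∂z/∂N = −n_y/n_z = −0.73664.
Unit vector along 190° is (sin 190°, cos 190°) = (-0.1736, -0.9848).
Slope in that direction = a·(-0.1736) + b·(-0.9848) = 0.51156.
Apparent dip = arctan|0.51156| = 27.09° (true dip is 55.1°, so apparent ≤ true as expected).

27.09°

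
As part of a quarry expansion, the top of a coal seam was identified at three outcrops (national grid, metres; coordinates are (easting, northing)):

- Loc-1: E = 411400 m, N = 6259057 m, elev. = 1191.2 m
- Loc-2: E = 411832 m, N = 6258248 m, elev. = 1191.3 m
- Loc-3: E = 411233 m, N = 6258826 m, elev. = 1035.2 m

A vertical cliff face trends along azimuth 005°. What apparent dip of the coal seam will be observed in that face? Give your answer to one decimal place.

18.4°

Let the plane be z = a·E + b·N + c.
Loc-2−Loc-1: 432a − 809b = 0.1;  Loc-3−Loc-1: −167a − 231b = −156.
Solving gives a = 0.53738, b = 0.28683.
Unit vector along 005° is (sin 5°, cos 5°) = (0.0872, 0.9962).
Slope in that direction = a·(0.0872) + b·(0.9962) = 0.33258.
Apparent dip = arctan|0.33258| = 18.4° (true dip is 31.3°, so apparent ≤ true as expected).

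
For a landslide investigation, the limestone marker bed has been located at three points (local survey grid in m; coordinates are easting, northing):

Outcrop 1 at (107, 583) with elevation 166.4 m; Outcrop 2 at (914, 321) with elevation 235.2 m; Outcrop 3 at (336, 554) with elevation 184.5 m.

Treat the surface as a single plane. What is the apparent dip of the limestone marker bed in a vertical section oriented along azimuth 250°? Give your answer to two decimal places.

Two edge vectors: Outcrop 1→Outcrop 2 = (807, -262, 68.8), Outcrop 1→Outcrop 3 = (229, -29, 18.1).
Normal n = (Outcrop 1→Outcrop 2) × (Outcrop 1→Outcrop 3) = (-2747, 1148.5, 36595).
So ∂z/∂easting = −n_x/n_z = 0.07506 and ∂z/∂northing = −n_y/n_z = −0.03138.
Unit vector along 250° is (sin 250°, cos 250°) = (-0.9397, -0.3420).
Slope in that direction = a·(-0.9397) + b·(-0.3420) = −0.05980.
Apparent dip = arctan|0.05980| = 3.42° (true dip is 4.7°, so apparent ≤ true as expected).

3.42°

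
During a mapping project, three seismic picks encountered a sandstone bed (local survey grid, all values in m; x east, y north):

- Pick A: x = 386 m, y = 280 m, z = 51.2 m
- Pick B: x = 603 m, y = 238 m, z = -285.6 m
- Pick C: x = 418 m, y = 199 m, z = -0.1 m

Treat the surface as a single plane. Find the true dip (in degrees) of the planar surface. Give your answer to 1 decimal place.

Two edge vectors: Pick A→Pick B = (217, -42, -336.8), Pick A→Pick C = (32, -81, -51.3).
Normal n = (Pick A→Pick B) × (Pick A→Pick C) = (-25126.2, 354.5, -16233).
So ∂z/∂x = −n_x/n_z = −1.54785 and ∂z/∂y = −n_y/n_z = 0.02184.
Gradient magnitude |∇z| = √(a² + b²) = √(2.39583 + 0.00048) = 1.54800.
True dip = arctan(1.54800) = 57.1°, dipping toward E (azimuth ≈ 091°).

57.1°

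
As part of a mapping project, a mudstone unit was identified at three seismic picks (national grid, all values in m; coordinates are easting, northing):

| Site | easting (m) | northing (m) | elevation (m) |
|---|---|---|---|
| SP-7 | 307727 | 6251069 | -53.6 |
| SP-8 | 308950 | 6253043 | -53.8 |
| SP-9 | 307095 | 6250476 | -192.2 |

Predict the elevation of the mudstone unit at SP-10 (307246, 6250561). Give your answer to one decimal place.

-140.7 m

Let the plane be z = a·easting + b·northing + c.
SP-8−SP-7: 1223a + 1974b = −0.2;  SP-9−SP-7: −632a − 593b = −138.6.
Solving gives a = 0.524027959, b = −0.324765043.
Then c = -53.6 − a·307727 − b·6251069 = 1868817.54.
At (307246, 6250561): z = 161005.5 − 2029963.7 + 1868817.54 = -140.7 m.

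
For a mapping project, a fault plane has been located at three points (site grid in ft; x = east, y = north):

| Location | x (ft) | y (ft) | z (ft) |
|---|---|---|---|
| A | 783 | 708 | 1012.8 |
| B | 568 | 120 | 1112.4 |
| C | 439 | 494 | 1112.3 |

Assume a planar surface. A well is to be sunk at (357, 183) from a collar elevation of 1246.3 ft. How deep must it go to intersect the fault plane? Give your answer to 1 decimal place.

Let the plane be z = a·x + b·y + c.
B−A: −215a − 588b = 99.6;  C−A: −344a − 214b = 99.5.
Solving gives a = −0.23801, b = −0.08236.
Then c = 1012.8 − a·783 − b·708 = 1257.47.
At (357, 183): z_contact = −84.97 − 15.07 + 1257.47 = 1157.43 ft.
Depth below ground = 1246.3 − 1157.43 = 88.9 ft.

88.9 ft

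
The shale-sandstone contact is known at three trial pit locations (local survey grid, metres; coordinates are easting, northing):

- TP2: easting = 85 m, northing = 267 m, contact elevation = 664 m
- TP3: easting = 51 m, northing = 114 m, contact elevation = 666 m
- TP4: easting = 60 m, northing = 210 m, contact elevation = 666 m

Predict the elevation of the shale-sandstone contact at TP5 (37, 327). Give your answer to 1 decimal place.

669.5 m

Let the plane be z = a·easting + b·northing + c.
TP3−TP2: −34a − 153b = 2;  TP4−TP2: −25a − 57b = 2.
Solving gives a = −0.10175, b = 0.00954.
Then c = 664 − a·85 − b·267 = 670.10.
At (37, 327): z = −3.8 + 3.1 + 670.10 = 669.5 m.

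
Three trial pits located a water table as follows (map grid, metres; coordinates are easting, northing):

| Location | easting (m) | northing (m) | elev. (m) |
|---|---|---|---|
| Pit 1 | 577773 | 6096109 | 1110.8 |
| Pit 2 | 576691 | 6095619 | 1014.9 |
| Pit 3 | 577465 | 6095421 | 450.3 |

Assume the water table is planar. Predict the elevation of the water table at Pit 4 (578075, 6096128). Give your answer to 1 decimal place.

Two edge vectors: Pit 1→Pit 2 = (-1082, -490, -95.9), Pit 1→Pit 3 = (-308, -688, -660.5).
Normal n = (Pit 1→Pit 2) × (Pit 1→Pit 3) = (257665.8, -685123.8, 593496).
So ∂z/∂easting = −n_x/n_z = −0.434149177 and ∂z/∂northing = −n_y/n_z = 1.154386550.
Intercept c from Pit 1: 1110.8 + 250839.67 − 7037266.24 = −6785315.77.
At (578075, 6096128): z = −250970.8 + 7037288.2 − 6785315.77 = 1001.6 m.

1001.6 m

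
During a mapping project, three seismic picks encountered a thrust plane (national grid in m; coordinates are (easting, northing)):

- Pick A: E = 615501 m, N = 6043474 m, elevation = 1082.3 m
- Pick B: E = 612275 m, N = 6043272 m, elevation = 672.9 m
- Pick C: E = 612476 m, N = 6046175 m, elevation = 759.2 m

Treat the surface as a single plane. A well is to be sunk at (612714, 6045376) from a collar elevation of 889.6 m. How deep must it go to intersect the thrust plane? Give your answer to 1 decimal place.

Let the plane be z = a·E + b·N + c.
Pick B−Pick A: −3226a − 202b = −409.4;  Pick C−Pick A: −3025a + 2701b = −323.1.
Solving gives a = 0.125589427, b = 0.021032217.
Then c = 1082.3 − a·615501 − b·6043474 = −203325.77.
At (612714, 6045376): z_contact = 76950.40 + 127147.66 − 203325.77 = 772.29 m.
Depth below ground = 889.6 − 772.29 = 117.3 m.

117.3 m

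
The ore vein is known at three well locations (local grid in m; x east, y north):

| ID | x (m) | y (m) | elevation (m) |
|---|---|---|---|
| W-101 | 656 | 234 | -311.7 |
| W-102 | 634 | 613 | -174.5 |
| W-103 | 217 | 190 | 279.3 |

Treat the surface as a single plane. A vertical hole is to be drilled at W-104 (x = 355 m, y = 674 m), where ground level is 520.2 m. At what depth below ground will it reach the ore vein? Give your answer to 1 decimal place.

294.0 m

Two edge vectors: W-101→W-102 = (-22, 379, 137.2), W-101→W-103 = (-439, -44, 591).
Normal n = (W-101→W-102) × (W-101→W-103) = (230025.8, -47228.8, 167349).
So ∂z/∂x = −n_x/n_z = −1.37453 and ∂z/∂y = −n_y/n_z = 0.28222.
Intercept c from W-101: -311.7 + 901.69 − 66.04 = 523.95.
At (355, 674): z_contact = −487.96 + 190.21 + 523.95 = 226.21 m.
Depth below ground = 520.2 − 226.21 = 294.0 m.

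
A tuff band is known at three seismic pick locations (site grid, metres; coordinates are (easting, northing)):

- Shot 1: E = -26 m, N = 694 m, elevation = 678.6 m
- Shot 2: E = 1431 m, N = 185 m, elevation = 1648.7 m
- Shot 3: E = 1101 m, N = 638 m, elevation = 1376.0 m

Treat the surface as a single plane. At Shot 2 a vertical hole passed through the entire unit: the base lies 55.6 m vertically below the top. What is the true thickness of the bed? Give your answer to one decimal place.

47.0 m

Two edge vectors: Shot 1→Shot 2 = (1457, -509, 970.1), Shot 1→Shot 3 = (1127, -56, 697.4).
Normal n = (Shot 1→Shot 2) × (Shot 1→Shot 3) = (-300651, 77190.9, 492051).
So ∂z/∂E = −n_x/n_z = 0.61102 and ∂z/∂N = −n_y/n_z = −0.15688.
|∇z| = √(a²+b²) = 0.63083, so dip δ = arctan(0.63083) = 32.25°.
True thickness = vertical thickness × cos δ = 55.6 × cos 32.25° = 47.0 m.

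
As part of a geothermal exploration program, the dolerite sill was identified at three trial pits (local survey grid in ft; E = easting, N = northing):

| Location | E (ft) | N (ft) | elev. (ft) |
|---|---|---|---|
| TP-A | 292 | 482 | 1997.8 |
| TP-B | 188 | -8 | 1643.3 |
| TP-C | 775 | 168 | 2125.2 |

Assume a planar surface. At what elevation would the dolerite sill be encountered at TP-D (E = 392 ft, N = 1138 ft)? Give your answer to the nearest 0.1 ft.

Two edge vectors: TP-A→TP-B = (-104, -490, -354.5), TP-A→TP-C = (483, -314, 127.4).
Normal n = (TP-A→TP-B) × (TP-A→TP-C) = (-173739, -157973.9, 269326).
So ∂z/∂E = −n_x/n_z = 0.645088 and ∂z/∂N = −n_y/n_z = 0.586553.
Intercept c from TP-A: 1997.8 − 188.37 − 282.72 = 1526.72.
At (392, 1138): z = 252.9 + 667.5 + 1526.72 = 2447.1 ft.

2447.1 ft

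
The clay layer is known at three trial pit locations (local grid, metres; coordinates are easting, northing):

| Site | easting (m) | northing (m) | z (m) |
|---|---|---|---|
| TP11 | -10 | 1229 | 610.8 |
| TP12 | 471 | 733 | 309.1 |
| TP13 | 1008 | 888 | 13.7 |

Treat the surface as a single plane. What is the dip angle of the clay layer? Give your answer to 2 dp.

Let the plane be z = a·easting + b·northing + c.
TP12−TP11: 481a − 496b = −301.7;  TP13−TP11: 1018a − 341b = −597.1.
Solving gives a = −0.56696, b = 0.05845.
Gradient magnitude |∇z| = √(a² + b²) = √(0.32145 + 0.00342) = 0.56997.
True dip = arctan(0.56997) = 29.68°, dipping toward E (azimuth ≈ 096°).

29.68°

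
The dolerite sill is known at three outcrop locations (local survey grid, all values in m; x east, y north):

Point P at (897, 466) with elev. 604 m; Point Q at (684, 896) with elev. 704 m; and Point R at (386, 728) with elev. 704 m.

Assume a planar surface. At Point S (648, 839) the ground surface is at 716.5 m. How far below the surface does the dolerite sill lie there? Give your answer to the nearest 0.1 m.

Two edge vectors: Point P→Point Q = (-213, 430, 100), Point P→Point R = (-511, 262, 100).
Normal n = (Point P→Point Q) × (Point P→Point R) = (16800, -29800, 163924).
So ∂z/∂x = −n_x/n_z = −0.10249 and ∂z/∂y = −n_y/n_z = 0.18179.
Intercept c from Point P: 604 + 91.93 − 84.71 = 611.22.
At (648, 839): z_contact = −66.41 + 152.52 + 611.22 = 697.33 m.
Depth below ground = 716.5 − 697.33 = 19.2 m.

19.2 m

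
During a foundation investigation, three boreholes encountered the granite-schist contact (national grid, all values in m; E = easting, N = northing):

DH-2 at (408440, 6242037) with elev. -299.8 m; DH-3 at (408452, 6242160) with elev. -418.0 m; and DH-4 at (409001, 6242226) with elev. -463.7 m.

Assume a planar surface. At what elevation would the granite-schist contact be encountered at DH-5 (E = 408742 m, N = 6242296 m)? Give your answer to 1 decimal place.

-539.7 m

Two edge vectors: DH-2→DH-3 = (12, 123, -118.2), DH-2→DH-4 = (561, 189, -163.9).
Normal n = (DH-2→DH-3) × (DH-2→DH-4) = (2180.1, -64343.4, -66735).
So ∂z/∂E = −n_x/n_z = 0.032668015 and ∂z/∂N = −n_y/n_z = −0.964162733.
Intercept c from DH-2: -299.8 − 13342.92 + 6018339.45 = 6004696.73.
At (408742, 6242296): z = 13352.8 − 6018589.2 + 6004696.73 = -539.7 m.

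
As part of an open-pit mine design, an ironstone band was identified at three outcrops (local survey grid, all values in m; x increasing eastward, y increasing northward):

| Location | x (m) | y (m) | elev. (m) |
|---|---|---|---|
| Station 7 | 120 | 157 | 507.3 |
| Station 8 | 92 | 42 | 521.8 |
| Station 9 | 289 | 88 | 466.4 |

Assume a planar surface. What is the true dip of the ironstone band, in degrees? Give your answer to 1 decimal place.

Let the plane be z = a·x + b·y + c.
Station 8−Station 7: −28a − 115b = 14.5;  Station 9−Station 7: 169a − 69b = −40.9.
Solving gives a = −0.26695, b = −0.06109.
Gradient magnitude |∇z| = √(a² + b²) = √(0.07126 + 0.00373) = 0.27385.
True dip = arctan(0.27385) = 15.3°, dipping toward ENE (azimuth ≈ 077°).

15.3°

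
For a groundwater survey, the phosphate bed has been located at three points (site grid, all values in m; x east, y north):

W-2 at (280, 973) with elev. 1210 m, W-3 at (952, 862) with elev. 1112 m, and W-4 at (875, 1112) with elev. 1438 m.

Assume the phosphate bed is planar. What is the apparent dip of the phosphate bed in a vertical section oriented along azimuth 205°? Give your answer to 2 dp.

50.96°

Two edge vectors: W-2→W-3 = (672, -111, -98), W-2→W-4 = (595, 139, 228).
Normal n = (W-2→W-3) × (W-2→W-4) = (-11686, -211526, 159453).
So ∂z/∂x = −n_x/n_z = 0.07329 and ∂z/∂y = −n_y/n_z = 1.32657.
Unit vector along 205° is (sin 205°, cos 205°) = (-0.4226, -0.9063).
Slope in that direction = a·(-0.4226) + b·(-0.9063) = −1.23326.
Apparent dip = arctan|1.23326| = 50.96° (true dip is 53.0°, so apparent ≤ true as expected).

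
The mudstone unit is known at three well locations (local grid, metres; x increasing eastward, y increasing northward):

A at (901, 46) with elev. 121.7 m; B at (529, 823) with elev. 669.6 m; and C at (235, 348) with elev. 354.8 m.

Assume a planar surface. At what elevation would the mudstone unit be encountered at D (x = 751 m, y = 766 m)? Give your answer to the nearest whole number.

Two edge vectors: A→B = (-372, 777, 547.9), A→C = (-666, 302, 233.1).
Normal n = (A→B) × (A→C) = (15652.9, -278188.2, 405138).
So ∂z/∂x = −n_x/n_z = −0.03864 and ∂z/∂y = −n_y/n_z = 0.68665.
Intercept c from A: 121.7 + 34.81 − 31.59 = 124.93.
At (751, 766): z = −29.0 + 526.0 + 124.93 = 621.9 m.

622 m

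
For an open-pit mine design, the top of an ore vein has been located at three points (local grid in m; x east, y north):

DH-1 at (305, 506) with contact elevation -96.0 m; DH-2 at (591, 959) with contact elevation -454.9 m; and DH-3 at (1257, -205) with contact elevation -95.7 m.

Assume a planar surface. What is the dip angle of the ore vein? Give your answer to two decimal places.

Let the plane be z = a·x + b·y + c.
DH-2−DH-1: 286a + 453b = −358.9;  DH-3−DH-1: 952a − 711b = 0.3.
Solving gives a = −0.40189, b = −0.53854.
Gradient magnitude |∇z| = √(a² + b²) = √(0.16152 + 0.29003) = 0.67197.
True dip = arctan(0.67197) = 33.90°, dipping toward NE (azimuth ≈ 037°).

33.90°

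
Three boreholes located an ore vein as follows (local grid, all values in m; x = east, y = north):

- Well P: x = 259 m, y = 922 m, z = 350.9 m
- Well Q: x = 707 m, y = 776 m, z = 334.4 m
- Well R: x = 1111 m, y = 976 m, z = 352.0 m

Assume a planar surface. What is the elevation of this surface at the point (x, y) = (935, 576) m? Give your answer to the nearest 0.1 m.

313.7 m

Let the plane be z = a·x + b·y + c.
Well Q−Well P: 448a − 146b = −16.5;  Well R−Well P: 852a + 54b = 1.1.
Solving gives a = −0.004916, b = 0.097930.
Then c = 350.9 − a·259 − b·922 = 261.88.
At (935, 576): z = −4.6 + 56.4 + 261.88 = 313.7 m.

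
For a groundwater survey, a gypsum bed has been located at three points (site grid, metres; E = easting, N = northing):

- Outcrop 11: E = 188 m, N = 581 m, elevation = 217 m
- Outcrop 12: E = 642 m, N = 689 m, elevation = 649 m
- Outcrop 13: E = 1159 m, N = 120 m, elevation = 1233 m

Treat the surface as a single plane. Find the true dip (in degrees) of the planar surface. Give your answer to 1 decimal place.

Let the plane be z = a·E + b·N + c.
Outcrop 12−Outcrop 11: 454a + 108b = 432;  Outcrop 13−Outcrop 11: 971a − 461b = 1016.
Solving gives a = 0.98319, b = −0.13303.
Gradient magnitude |∇z| = √(a² + b²) = √(0.96666 + 0.01770) = 0.99215.
True dip = arctan(0.99215) = 44.8°, dipping toward W (azimuth ≈ 278°).

44.8°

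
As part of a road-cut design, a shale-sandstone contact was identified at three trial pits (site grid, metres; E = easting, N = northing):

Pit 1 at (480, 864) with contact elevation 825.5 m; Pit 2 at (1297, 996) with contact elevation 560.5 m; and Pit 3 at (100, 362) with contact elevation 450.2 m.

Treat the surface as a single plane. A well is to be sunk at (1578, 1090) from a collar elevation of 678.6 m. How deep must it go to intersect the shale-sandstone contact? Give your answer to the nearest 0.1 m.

Let the plane be z = a·E + b·N + c.
Pit 2−Pit 1: 817a + 132b = −265;  Pit 3−Pit 1: −380a − 502b = −375.3.
Solving gives a = −0.507174, b = 1.131526.
Then c = 825.5 − a·480 − b·864 = 91.30.
At (1578, 1090): z_contact = −800.32 + 1233.36 + 91.30 = 524.35 m.
Depth below ground = 678.6 − 524.35 = 154.3 m.

154.3 m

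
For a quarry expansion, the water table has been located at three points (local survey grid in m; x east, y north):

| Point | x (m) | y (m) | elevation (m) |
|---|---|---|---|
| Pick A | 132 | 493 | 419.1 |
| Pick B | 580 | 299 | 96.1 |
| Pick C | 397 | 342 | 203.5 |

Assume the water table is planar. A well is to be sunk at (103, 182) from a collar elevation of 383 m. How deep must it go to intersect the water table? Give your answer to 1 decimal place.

162.1 m

Let the plane be z = a·x + b·y + c.
Pick B−Pick A: 448a − 194b = −323;  Pick C−Pick A: 265a − 151b = −215.6.
Solving gives a = −0.42780, b = 0.67704.
Then c = 419.1 − a·132 − b·493 = 141.79.
At (103, 182): z_contact = −44.06 + 123.22 + 141.79 = 220.95 m.
Depth below ground = 383 − 220.95 = 162.1 m.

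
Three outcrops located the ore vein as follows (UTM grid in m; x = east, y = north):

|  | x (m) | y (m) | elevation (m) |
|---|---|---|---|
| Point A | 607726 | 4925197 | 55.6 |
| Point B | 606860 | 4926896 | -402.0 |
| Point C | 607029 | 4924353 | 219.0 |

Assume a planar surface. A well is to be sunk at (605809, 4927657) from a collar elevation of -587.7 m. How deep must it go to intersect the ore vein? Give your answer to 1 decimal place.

Let the plane be z = a·x + b·y + c.
Point B−Point A: −866a + 1699b = −457.6;  Point C−Point A: −697a − 844b = 163.4.
Solving gives a = 0.056705866, b = −0.240431266.
Then c = 55.6 − a·607726 − b·4925197 = 1149765.32.
At (605809, 4927657): z_contact = 34352.92 − 1184762.81 + 1149765.32 = -644.57 m.
Depth below ground = -587.7 − (-644.57) = 56.9 m.

56.9 m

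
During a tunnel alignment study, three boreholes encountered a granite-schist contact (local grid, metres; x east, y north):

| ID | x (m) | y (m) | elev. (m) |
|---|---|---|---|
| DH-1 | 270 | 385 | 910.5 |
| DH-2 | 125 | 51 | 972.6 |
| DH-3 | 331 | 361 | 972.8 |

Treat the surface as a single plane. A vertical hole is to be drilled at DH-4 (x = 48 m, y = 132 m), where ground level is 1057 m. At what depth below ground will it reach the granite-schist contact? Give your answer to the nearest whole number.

Let the plane be z = a·x + b·y + c.
DH-2−DH-1: −145a − 334b = 62.1;  DH-3−DH-1: 61a − 24b = 62.3.
Solving gives a = 0.80983, b = −0.53750.
Then c = 910.5 − a·270 − b·385 = 898.78.
At (48, 132): z_contact = 38.9 − 71.0 + 898.78 = 866.7 m.
Depth below ground = 1057 − 866.7 = 190 m.

190 m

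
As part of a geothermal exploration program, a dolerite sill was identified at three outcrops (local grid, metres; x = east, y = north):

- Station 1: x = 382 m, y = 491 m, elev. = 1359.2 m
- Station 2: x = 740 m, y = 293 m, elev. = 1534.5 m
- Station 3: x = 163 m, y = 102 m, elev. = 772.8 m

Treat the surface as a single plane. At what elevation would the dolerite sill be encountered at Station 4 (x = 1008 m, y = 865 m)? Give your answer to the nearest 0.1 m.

Let the plane be z = a·x + b·y + c.
Station 2−Station 1: 358a − 198b = 175.3;  Station 3−Station 1: −219a − 389b = −586.4.
Solving gives a = 1.009171, b = 0.939310.
Then c = 1359.2 − a·382 − b·491 = 512.50.
At (1008, 865): z = 1017.2 + 812.5 + 512.50 = 2342.2 m.

2342.2 m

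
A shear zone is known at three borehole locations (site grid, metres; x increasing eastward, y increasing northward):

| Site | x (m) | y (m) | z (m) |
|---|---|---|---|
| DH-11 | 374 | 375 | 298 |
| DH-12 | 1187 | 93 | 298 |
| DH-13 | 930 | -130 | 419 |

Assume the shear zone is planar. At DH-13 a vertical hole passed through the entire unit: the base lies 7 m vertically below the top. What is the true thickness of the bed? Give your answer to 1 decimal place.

6.5 m

Two edge vectors: DH-11→DH-12 = (813, -282, 0), DH-11→DH-13 = (556, -505, 121).
Normal n = (DH-11→DH-12) × (DH-11→DH-13) = (-34122, -98373, -253773).
So ∂z/∂x = −n_x/n_z = −0.13446 and ∂z/∂y = −n_y/n_z = −0.38764.
|∇z| = √(a²+b²) = 0.41030, so dip δ = arctan(0.41030) = 22.31°.
True thickness = vertical thickness × cos δ = 7 × cos 22.31° = 6.5 m.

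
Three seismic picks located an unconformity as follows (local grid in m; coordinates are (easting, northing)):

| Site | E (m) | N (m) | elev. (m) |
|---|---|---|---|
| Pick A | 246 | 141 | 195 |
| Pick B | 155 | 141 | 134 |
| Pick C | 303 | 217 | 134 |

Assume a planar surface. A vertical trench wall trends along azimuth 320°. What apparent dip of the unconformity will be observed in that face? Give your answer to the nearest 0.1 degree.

Two edge vectors: Pick A→Pick B = (-91, 0, -61), Pick A→Pick C = (57, 76, -61).
Normal n = (Pick A→Pick B) × (Pick A→Pick C) = (4636, -9028, -6916).
So ∂z/∂E = −n_x/n_z = 0.67033 and ∂z/∂N = −n_y/n_z = −1.30538.
Unit vector along 320° is (sin 320°, cos 320°) = (-0.6428, 0.7660).
Slope in that direction = a·(-0.6428) + b·(0.7660) = −1.43086.
Apparent dip = arctan|1.43086| = 55.1° (true dip is 55.7°, so apparent ≤ true as expected).

55.1°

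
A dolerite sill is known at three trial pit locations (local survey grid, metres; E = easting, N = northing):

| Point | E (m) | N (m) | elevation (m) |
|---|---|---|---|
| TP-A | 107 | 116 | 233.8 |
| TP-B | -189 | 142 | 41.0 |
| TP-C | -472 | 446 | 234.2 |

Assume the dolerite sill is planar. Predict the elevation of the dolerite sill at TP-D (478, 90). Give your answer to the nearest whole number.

484 m

Let the plane be z = a·E + b·N + c.
TP-B−TP-A: −296a + 26b = −192.8;  TP-C−TP-A: −579a + 330b = 0.4.
Solving gives a = 0.77015, b = 1.35248.
Then c = 233.8 − a·107 − b·116 = −5.49.
At (478, 90): z = 368.1 + 121.7 − 5.49 = 484.4 m.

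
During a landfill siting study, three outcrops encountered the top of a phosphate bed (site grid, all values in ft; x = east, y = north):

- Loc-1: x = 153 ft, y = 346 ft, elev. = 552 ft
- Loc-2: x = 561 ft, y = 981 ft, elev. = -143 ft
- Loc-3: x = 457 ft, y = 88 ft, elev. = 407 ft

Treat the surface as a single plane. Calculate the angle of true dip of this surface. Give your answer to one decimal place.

46.2°

Let the plane be z = a·x + b·y + c.
Loc-2−Loc-1: 408a + 635b = −695;  Loc-3−Loc-1: 304a − 258b = −145.
Solving gives a = −0.90976, b = −0.50995.
Gradient magnitude |∇z| = √(a² + b²) = √(0.82766 + 0.26005) = 1.04293.
True dip = arctan(1.04293) = 46.2°, dipping toward ENE (azimuth ≈ 061°).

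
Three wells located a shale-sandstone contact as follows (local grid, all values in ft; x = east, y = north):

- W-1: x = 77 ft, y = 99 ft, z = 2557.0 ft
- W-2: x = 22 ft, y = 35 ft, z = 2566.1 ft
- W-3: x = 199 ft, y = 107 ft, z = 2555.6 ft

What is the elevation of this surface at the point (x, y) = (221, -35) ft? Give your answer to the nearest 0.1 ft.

2575.5 ft

Let the plane be z = a·x + b·y + c.
W-2−W-1: −55a − 64b = 9.1;  W-3−W-1: 122a + 8b = −1.4.
Solving gives a = −0.00228, b = −0.14023.
Then c = 2557 − a·77 − b·99 = 2571.06.
At (221, -35): z = −0.5 + 4.9 + 2571.06 = 2575.5 ft.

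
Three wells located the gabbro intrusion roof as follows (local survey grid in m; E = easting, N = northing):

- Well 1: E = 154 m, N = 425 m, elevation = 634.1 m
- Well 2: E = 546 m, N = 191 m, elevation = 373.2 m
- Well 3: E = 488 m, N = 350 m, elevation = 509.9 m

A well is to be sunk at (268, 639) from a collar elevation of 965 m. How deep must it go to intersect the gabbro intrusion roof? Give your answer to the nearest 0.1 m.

184.3 m

Two edge vectors: Well 1→Well 2 = (392, -234, -260.9), Well 1→Well 3 = (334, -75, -124.2).
Normal n = (Well 1→Well 2) × (Well 1→Well 3) = (9495.3, -38454.2, 48756).
So ∂z/∂E = −n_x/n_z = −0.19475 and ∂z/∂N = −n_y/n_z = 0.78871.
Intercept c from Well 1: 634.1 + 29.99 − 335.20 = 328.89.
At (268, 639): z_contact = −52.19 + 503.98 + 328.89 = 780.68 m.
Depth below ground = 965 − 780.68 = 184.3 m.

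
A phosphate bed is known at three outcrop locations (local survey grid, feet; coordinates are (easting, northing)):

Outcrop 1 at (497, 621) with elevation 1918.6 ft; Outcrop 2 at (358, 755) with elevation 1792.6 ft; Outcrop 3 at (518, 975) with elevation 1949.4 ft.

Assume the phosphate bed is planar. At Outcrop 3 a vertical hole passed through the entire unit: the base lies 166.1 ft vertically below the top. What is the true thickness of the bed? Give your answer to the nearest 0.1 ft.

121.2 ft

Two edge vectors: Outcrop 1→Outcrop 2 = (-139, 134, -126), Outcrop 1→Outcrop 3 = (21, 354, 30.8).
Normal n = (Outcrop 1→Outcrop 2) × (Outcrop 1→Outcrop 3) = (48731.2, 1635.2, -52020).
So ∂z/∂E = −n_x/n_z = 0.93678 and ∂z/∂N = −n_y/n_z = 0.03143.
|∇z| = √(a²+b²) = 0.93731, so dip δ = arctan(0.93731) = 43.15°.
True thickness = vertical thickness × cos δ = 166.1 × cos 43.15° = 121.2 ft.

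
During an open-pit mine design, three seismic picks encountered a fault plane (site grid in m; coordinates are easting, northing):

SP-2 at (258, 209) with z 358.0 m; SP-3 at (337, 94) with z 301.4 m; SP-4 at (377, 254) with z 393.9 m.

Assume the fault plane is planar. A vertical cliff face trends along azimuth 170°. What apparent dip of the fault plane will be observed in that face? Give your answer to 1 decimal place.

Let the plane be z = a·easting + b·northing + c.
SP-3−SP-2: 79a − 115b = −56.6;  SP-4−SP-2: 119a + 45b = 35.9.
Solving gives a = 0.09173, b = 0.55519.
Unit vector along 170° is (sin 170°, cos 170°) = (0.1736, -0.9848).
Slope in that direction = a·(0.1736) + b·(-0.9848) = −0.53083.
Apparent dip = arctan|0.53083| = 28.0° (true dip is 29.4°, so apparent ≤ true as expected).

28.0°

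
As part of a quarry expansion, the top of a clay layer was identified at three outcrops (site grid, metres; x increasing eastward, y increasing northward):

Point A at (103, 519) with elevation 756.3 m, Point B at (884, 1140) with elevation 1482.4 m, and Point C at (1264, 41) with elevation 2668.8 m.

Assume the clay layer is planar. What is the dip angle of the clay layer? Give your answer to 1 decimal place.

56.7°

Let the plane be z = a·x + b·y + c.
Point B−Point A: 781a + 621b = 726.1;  Point C−Point A: 1161a − 478b = 1912.5.
Solving gives a = 1.40249, b = −0.59459.
Gradient magnitude |∇z| = √(a² + b²) = √(1.96697 + 0.35354) = 1.52332.
True dip = arctan(1.52332) = 56.7°, dipping toward WNW (azimuth ≈ 293°).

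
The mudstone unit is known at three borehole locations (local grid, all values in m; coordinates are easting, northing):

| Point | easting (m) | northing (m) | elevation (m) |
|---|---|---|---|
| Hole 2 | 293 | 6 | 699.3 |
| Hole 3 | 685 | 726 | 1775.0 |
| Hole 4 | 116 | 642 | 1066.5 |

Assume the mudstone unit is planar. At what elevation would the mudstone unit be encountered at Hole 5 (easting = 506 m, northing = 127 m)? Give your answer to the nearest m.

Two edge vectors: Hole 2→Hole 3 = (392, 720, 1075.7), Hole 2→Hole 4 = (-177, 636, 367.2).
Normal n = (Hole 2→Hole 3) × (Hole 2→Hole 4) = (-419761.2, -334341.3, 376752).
So ∂z/∂easting = −n_x/n_z = 1.11416 and ∂z/∂northing = −n_y/n_z = 0.88743.
Intercept c from Hole 2: 699.3 − 326.45 − 5.32 = 367.53.
At (506, 127): z = 563.8 + 112.7 + 367.53 = 1044.0 m.

1044 m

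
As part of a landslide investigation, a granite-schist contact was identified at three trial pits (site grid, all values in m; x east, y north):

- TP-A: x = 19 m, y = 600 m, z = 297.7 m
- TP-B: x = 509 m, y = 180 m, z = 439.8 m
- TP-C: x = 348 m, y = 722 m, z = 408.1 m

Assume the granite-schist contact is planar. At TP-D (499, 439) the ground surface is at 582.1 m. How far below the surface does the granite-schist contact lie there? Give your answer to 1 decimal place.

Two edge vectors: TP-A→TP-B = (490, -420, 142.1), TP-A→TP-C = (329, 122, 110.4).
Normal n = (TP-A→TP-B) × (TP-A→TP-C) = (-63704.2, -7345.1, 197960).
So ∂z/∂x = −n_x/n_z = 0.32180 and ∂z/∂y = −n_y/n_z = 0.03710.
Intercept c from TP-A: 297.7 − 6.11 − 22.26 = 269.32.
At (499, 439): z_contact = 160.58 + 16.29 + 269.32 = 446.19 m.
Depth below ground = 582.1 − 446.19 = 135.9 m.

135.9 m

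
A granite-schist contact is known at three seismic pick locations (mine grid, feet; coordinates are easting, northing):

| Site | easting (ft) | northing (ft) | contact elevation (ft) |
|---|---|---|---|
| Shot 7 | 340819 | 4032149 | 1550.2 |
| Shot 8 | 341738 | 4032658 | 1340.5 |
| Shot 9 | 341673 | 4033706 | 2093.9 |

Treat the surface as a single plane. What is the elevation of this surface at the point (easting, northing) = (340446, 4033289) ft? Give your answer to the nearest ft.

2553 ft

Let the plane be z = a·easting + b·northing + c.
Shot 8−Shot 7: 919a + 509b = −209.7;  Shot 9−Shot 7: 854a + 1557b = 543.7.
Solving gives a = −0.60554910, b = 0.68133522.
Then c = 1550.2 − a·340819 − b·4032149 = −2539312.28.
At (340446, 4033289): z = −206156.8 + 2748021.8 − 2539312.28 = 2552.8 ft.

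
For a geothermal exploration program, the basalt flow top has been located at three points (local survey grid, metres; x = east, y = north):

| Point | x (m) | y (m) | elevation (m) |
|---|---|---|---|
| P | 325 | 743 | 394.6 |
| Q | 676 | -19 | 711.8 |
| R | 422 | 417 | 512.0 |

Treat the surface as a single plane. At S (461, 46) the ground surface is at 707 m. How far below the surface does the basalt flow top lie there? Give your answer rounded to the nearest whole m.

86 m

Two edge vectors: P→Q = (351, -762, 317.2), P→R = (97, -326, 117.4).
Normal n = (P→Q) × (P→R) = (13948.4, -10439, -40512).
So ∂z/∂x = −n_x/n_z = 0.34430 and ∂z/∂y = −n_y/n_z = −0.25768.
Intercept c from P: 394.6 − 111.90 + 191.45 = 474.16.
At (461, 46): z_contact = 158.7 − 11.9 + 474.16 = 621.0 m.
Depth below ground = 707 − 621.0 = 86 m.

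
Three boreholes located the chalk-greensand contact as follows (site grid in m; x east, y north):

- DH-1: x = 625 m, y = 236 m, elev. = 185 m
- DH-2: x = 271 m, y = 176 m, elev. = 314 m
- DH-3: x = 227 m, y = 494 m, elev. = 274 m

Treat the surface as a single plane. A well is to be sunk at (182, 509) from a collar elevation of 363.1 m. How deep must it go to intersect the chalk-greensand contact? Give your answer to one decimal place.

Two edge vectors: DH-1→DH-2 = (-354, -60, 129), DH-1→DH-3 = (-398, 258, 89).
Normal n = (DH-1→DH-2) × (DH-1→DH-3) = (-38622, -19836, -115212).
So ∂z/∂x = −n_x/n_z = −0.33523 and ∂z/∂y = −n_y/n_z = −0.17217.
Intercept c from DH-1: 185 + 209.52 + 40.63 = 435.15.
At (182, 509): z_contact = −61.01 − 87.63 + 435.15 = 286.50 m.
Depth below ground = 363.1 − 286.50 = 76.6 m.

76.6 m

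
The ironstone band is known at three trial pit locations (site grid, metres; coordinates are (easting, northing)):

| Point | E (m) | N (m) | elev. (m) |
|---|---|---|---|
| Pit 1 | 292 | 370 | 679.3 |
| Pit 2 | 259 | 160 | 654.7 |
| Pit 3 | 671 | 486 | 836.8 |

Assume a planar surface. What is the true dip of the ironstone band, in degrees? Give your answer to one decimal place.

21.9°

Let the plane be z = a·E + b·N + c.
Pit 2−Pit 1: −33a − 210b = −24.6;  Pit 3−Pit 1: 379a + 116b = 157.5.
Solving gives a = 0.39890, b = 0.05446.
Gradient magnitude |∇z| = √(a² + b²) = √(0.15912 + 0.00297) = 0.40260.
True dip = arctan(0.40260) = 21.9°, dipping toward W (azimuth ≈ 262°).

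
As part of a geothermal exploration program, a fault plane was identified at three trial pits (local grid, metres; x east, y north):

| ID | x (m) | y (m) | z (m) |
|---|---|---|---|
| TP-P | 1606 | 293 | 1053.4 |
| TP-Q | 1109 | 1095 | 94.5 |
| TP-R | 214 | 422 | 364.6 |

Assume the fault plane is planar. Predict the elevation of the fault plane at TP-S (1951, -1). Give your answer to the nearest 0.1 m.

1471.2 m

Two edge vectors: TP-P→TP-Q = (-497, 802, -958.9), TP-P→TP-R = (-1392, 129, -688.8).
Normal n = (TP-P→TP-Q) × (TP-P→TP-R) = (-428719.5, 992455.2, 1052271).
So ∂z/∂x = −n_x/n_z = 0.407423 and ∂z/∂y = −n_y/n_z = −0.943156.
Intercept c from TP-P: 1053.4 − 654.32 + 276.34 = 675.42.
At (1951, -1): z = 794.9 + 0.9 + 675.42 = 1471.2 m.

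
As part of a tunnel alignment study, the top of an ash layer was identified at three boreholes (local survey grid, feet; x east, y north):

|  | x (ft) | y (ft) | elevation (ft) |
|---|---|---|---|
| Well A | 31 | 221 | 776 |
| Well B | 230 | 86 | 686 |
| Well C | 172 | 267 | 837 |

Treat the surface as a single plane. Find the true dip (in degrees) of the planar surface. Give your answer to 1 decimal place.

41.8°

Two edge vectors: Well A→Well B = (199, -135, -90), Well A→Well C = (141, 46, 61).
Normal n = (Well A→Well B) × (Well A→Well C) = (-4095, -24829, 28189).
So ∂z/∂x = −n_x/n_z = 0.14527 and ∂z/∂y = −n_y/n_z = 0.88080.
Gradient magnitude |∇z| = √(a² + b²) = √(0.02110 + 0.77582) = 0.89270.
True dip = arctan(0.89270) = 41.8°, dipping toward S (azimuth ≈ 189°).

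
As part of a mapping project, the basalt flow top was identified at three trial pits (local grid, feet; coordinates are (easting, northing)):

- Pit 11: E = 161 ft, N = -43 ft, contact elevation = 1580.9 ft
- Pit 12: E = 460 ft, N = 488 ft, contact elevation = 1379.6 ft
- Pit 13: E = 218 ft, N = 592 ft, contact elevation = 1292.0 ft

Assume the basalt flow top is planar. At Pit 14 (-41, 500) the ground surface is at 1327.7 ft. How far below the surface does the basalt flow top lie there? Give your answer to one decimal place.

34.0 ft

Two edge vectors: Pit 11→Pit 12 = (299, 531, -201.3), Pit 11→Pit 13 = (57, 635, -288.9).
Normal n = (Pit 11→Pit 12) × (Pit 11→Pit 13) = (-25580.4, 74907, 159598).
So ∂z/∂E = −n_x/n_z = 0.16028 and ∂z/∂N = −n_y/n_z = −0.46935.
Intercept c from Pit 11: 1580.9 − 25.81 − 20.18 = 1534.91.
At (-41, 500): z_contact = −6.57 − 234.67 + 1534.91 = 1293.67 ft.
Depth below ground = 1327.7 − 1293.67 = 34.0 ft.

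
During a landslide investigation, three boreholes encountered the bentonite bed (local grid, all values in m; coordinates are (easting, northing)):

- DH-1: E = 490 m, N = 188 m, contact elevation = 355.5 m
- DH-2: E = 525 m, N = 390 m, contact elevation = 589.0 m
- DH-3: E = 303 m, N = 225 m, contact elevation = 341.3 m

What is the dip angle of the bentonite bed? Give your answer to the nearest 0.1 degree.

Two edge vectors: DH-1→DH-2 = (35, 202, 233.5), DH-1→DH-3 = (-187, 37, -14.2).
Normal n = (DH-1→DH-2) × (DH-1→DH-3) = (-11507.9, -43167.5, 39069).
So ∂z/∂E = −n_x/n_z = 0.29455 and ∂z/∂N = −n_y/n_z = 1.10490.
Gradient magnitude |∇z| = √(a² + b²) = √(0.08676 + 1.22081) = 1.14349.
True dip = arctan(1.14349) = 48.8°, dipping toward SSW (azimuth ≈ 195°).

48.8°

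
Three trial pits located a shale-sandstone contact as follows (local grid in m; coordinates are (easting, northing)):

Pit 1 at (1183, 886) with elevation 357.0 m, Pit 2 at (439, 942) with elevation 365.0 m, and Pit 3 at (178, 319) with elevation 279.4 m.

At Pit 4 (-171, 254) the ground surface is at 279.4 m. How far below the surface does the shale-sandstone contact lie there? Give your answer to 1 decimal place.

Two edge vectors: Pit 1→Pit 2 = (-744, 56, 8), Pit 1→Pit 3 = (-1005, -567, -77.6).
Normal n = (Pit 1→Pit 2) × (Pit 1→Pit 3) = (190.4, -65774.4, 478128).
So ∂z/∂E = −n_x/n_z = −0.000398 and ∂z/∂N = −n_y/n_z = 0.137567.
Intercept c from Pit 1: 357 + 0.47 − 121.88 = 235.59.
At (-171, 254): z_contact = 0.07 + 34.94 + 235.59 = 270.60 m.
Depth below ground = 279.4 − 270.60 = 8.8 m.

8.8 m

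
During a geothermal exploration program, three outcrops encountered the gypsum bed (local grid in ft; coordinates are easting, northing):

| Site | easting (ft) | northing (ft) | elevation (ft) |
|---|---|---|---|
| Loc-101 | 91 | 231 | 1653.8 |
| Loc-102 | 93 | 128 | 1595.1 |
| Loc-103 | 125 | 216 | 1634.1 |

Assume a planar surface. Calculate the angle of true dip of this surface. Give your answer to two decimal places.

33.16°

Two edge vectors: Loc-101→Loc-102 = (2, -103, -58.7), Loc-101→Loc-103 = (34, -15, -19.7).
Normal n = (Loc-101→Loc-102) × (Loc-101→Loc-103) = (1148.6, -1956.4, 3472).
So ∂z/∂easting = −n_x/n_z = −0.33082 and ∂z/∂northing = −n_y/n_z = 0.56348.
Gradient magnitude |∇z| = √(a² + b²) = √(0.10944 + 0.31751) = 0.65341.
True dip = arctan(0.65341) = 33.16°, dipping toward SSE (azimuth ≈ 150°).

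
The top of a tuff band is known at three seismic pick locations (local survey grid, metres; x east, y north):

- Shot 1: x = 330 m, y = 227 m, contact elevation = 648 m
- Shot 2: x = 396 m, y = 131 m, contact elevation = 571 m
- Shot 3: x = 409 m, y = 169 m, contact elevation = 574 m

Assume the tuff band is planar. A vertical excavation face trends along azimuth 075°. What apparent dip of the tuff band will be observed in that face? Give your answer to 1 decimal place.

Let the plane be z = a·x + b·y + c.
Shot 2−Shot 1: 66a − 96b = −77;  Shot 3−Shot 1: 79a − 58b = −74.
Solving gives a = −0.70234, b = 0.31922.
Unit vector along 075° is (sin 75°, cos 75°) = (0.9659, 0.2588).
Slope in that direction = a·(0.9659) + b·(0.2588) = −0.59579.
Apparent dip = arctan|0.59579| = 30.8° (true dip is 37.6°, so apparent ≤ true as expected).

30.8°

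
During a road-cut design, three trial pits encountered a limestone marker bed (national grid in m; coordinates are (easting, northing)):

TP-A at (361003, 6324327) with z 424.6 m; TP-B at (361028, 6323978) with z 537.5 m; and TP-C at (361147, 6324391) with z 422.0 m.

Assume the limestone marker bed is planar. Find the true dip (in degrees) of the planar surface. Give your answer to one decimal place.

18.7°

Two edge vectors: TP-A→TP-B = (25, -349, 112.9), TP-A→TP-C = (144, 64, -2.6).
Normal n = (TP-A→TP-B) × (TP-A→TP-C) = (-6318.2, 16322.6, 51856).
So ∂z/∂E = −n_x/n_z = 0.12184 and ∂z/∂N = −n_y/n_z = −0.31477.
Gradient magnitude |∇z| = √(a² + b²) = √(0.01485 + 0.09908) = 0.33753.
True dip = arctan(0.33753) = 18.7°, dipping toward NNW (azimuth ≈ 339°).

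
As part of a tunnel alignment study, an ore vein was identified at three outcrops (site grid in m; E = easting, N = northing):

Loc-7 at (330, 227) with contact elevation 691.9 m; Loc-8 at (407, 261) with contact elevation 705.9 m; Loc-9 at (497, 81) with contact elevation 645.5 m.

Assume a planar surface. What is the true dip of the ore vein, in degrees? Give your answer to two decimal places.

19.31°

Let the plane be z = a·E + b·N + c.
Loc-8−Loc-7: 77a + 34b = 14;  Loc-9−Loc-7: 167a − 146b = −46.4.
Solving gives a = 0.02757, b = 0.34934.
Gradient magnitude |∇z| = √(a² + b²) = √(0.00076 + 0.12204) = 0.35042.
True dip = arctan(0.35042) = 19.31°, dipping toward S (azimuth ≈ 185°).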